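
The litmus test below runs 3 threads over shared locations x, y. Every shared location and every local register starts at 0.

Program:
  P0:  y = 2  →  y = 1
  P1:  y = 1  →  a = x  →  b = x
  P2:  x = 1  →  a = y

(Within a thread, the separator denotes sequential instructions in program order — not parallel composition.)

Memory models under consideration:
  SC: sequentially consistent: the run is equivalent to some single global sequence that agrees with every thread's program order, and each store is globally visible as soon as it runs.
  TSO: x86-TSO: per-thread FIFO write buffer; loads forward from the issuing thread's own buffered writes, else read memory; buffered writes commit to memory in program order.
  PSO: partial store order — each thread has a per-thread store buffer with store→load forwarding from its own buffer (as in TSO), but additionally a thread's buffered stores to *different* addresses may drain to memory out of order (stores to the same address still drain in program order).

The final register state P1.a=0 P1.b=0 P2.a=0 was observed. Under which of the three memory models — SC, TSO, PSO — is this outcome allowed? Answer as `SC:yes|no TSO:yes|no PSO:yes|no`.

SC:no TSO:yes PSO:yes

outcome vector order: (P1.a,P1.b,P2.a)
SC: 7 outcomes — {001, 002, 011, 012, 110, 111, 112}
TSO: 9 outcomes — {000, 001, 002, 010, 011, 012, 110, 111, 112}
PSO: 9 outcomes — {000, 001, 002, 010, 011, 012, 110, 111, 112}
target 000 ∈ {TSO,PSO}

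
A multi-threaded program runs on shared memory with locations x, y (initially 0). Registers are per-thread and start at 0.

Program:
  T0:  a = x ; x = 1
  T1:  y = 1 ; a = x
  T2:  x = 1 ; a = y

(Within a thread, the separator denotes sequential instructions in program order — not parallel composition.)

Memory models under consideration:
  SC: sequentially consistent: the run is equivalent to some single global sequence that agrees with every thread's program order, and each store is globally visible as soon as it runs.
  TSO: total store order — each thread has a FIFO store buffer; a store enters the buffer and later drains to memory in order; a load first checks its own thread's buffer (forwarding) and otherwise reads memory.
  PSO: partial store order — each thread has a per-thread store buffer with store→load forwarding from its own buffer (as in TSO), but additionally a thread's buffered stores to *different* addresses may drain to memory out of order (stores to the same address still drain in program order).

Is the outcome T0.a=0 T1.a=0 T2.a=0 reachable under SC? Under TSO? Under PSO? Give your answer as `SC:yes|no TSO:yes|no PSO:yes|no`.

outcome vector order: (T0.a,T1.a,T2.a)
[SC] allowed = {001; 010; 011; 101; 110; 111}
[TSO] allowed = {000; 001; 010; 011; 100; 101; 110; 111}
[PSO] allowed = {000; 001; 010; 011; 100; 101; 110; 111}
target 000 ∈ {TSO,PSO}

SC:no TSO:yes PSO:yes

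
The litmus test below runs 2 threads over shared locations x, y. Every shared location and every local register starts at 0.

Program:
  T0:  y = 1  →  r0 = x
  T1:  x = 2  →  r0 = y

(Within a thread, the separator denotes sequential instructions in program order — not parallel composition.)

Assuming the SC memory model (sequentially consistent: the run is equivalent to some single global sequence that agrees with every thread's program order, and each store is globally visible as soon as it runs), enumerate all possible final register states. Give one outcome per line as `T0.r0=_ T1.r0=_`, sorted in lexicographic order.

T0.r0=0 T1.r0=1
T0.r0=2 T1.r0=0
T0.r0=2 T1.r0=1

outcome vector order: (T0.r0,T1.r0)
|SC outcomes| = 3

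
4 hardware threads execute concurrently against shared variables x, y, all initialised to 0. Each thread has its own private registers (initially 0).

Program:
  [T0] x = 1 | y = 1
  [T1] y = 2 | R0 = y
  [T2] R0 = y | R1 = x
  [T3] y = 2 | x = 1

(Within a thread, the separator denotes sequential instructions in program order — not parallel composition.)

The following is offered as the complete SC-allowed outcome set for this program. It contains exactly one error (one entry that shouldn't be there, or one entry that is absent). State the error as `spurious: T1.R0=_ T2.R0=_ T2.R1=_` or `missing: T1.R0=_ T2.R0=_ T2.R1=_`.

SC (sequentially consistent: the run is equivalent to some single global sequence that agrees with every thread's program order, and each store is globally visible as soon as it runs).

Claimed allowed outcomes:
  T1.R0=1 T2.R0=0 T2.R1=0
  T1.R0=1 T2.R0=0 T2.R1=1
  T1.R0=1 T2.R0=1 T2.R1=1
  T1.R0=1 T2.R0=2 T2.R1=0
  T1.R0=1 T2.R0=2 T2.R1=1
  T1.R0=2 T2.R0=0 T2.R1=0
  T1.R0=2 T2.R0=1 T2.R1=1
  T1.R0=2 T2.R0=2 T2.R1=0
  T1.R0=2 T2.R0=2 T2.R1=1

missing: T1.R0=2 T2.R0=0 T2.R1=1

outcome vector order: (T1.R0,T2.R0,T2.R1)
[SC] allowed = {(1,0,0) (1,0,1) (1,1,1) (1,2,0) (1,2,1) (2,0,0) (2,0,1) (2,1,1) (2,2,0) (2,2,1)}
SC∖claimed = {(2,0,1)}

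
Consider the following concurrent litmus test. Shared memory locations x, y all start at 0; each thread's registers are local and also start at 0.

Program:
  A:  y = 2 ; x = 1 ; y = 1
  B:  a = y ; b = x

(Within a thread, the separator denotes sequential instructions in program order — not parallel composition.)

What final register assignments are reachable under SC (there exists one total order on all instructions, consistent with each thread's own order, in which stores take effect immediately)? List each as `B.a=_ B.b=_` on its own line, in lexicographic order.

B.a=0 B.b=0
B.a=0 B.b=1
B.a=1 B.b=1
B.a=2 B.b=0
B.a=2 B.b=1

outcome vector order: (B.a,B.b)
|SC outcomes| = 5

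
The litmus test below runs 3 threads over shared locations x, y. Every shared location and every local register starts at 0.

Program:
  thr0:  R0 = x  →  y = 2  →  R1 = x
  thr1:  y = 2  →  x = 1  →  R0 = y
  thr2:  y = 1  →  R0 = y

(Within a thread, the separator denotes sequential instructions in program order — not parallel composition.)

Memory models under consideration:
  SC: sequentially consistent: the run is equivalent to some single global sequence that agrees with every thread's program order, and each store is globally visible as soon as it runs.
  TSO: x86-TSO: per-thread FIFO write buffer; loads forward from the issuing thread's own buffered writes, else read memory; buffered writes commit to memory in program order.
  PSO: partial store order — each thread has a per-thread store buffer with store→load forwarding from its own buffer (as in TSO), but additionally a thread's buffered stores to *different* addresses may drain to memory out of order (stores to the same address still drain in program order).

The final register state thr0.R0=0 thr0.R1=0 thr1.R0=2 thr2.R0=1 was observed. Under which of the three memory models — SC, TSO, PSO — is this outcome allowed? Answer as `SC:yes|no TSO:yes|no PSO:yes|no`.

SC:yes TSO:yes PSO:yes

outcome vector order: (thr0.R0,thr0.R1,thr1.R0,thr2.R0)
SC (11): (0,0,1,1); (0,0,2,1); (0,0,2,2); (0,1,1,1); (0,1,1,2); (0,1,2,1); (0,1,2,2); (1,1,1,1); (1,1,1,2); (1,1,2,1); (1,1,2,2)
TSO (12): (0,0,1,1); (0,0,1,2); (0,0,2,1); (0,0,2,2); (0,1,1,1); (0,1,1,2); (0,1,2,1); (0,1,2,2); (1,1,1,1); (1,1,1,2); (1,1,2,1); (1,1,2,2)
PSO (12): (0,0,1,1); (0,0,1,2); (0,0,2,1); (0,0,2,2); (0,1,1,1); (0,1,1,2); (0,1,2,1); (0,1,2,2); (1,1,1,1); (1,1,1,2); (1,1,2,1); (1,1,2,2)
target (0,0,2,1) ∈ {SC,TSO,PSO}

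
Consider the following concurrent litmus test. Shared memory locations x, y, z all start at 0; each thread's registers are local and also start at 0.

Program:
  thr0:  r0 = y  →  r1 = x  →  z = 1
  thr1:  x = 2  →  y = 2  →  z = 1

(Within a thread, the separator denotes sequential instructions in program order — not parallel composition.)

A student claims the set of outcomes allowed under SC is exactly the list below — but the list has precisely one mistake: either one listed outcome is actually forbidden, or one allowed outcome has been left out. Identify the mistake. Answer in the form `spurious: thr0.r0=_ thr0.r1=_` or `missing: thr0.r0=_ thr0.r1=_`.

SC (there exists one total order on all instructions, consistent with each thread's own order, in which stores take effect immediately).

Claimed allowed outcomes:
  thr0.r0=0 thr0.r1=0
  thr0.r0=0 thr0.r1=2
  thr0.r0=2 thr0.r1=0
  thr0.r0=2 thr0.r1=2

outcome vector order: (thr0.r0,thr0.r1)
under SC → <0 0> <0 2> <2 2>
claimed∖SC = {<2 0>}

spurious: thr0.r0=2 thr0.r1=0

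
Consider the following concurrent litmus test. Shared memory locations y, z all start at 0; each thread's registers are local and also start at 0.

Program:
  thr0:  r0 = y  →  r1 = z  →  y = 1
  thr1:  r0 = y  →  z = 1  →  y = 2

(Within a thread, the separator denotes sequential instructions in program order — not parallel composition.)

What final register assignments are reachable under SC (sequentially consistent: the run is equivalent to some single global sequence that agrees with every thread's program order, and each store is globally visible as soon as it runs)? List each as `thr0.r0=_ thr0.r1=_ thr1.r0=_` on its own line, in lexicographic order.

thr0.r0=0 thr0.r1=0 thr1.r0=0
thr0.r0=0 thr0.r1=0 thr1.r0=1
thr0.r0=0 thr0.r1=1 thr1.r0=0
thr0.r0=2 thr0.r1=1 thr1.r0=0

outcome vector order: (thr0.r0,thr0.r1,thr1.r0)
|SC outcomes| = 4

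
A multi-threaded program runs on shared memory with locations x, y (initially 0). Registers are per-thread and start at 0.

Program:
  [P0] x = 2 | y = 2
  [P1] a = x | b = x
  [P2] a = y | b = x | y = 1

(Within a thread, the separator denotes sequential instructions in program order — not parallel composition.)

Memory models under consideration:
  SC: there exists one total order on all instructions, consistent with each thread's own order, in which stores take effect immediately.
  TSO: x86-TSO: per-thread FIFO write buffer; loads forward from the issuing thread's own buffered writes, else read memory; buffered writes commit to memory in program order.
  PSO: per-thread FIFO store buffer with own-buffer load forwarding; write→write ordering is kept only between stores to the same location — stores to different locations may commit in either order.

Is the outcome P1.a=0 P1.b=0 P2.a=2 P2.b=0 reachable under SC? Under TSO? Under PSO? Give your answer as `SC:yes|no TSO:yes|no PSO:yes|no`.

SC:no TSO:no PSO:yes

outcome vector order: (P1.a,P1.b,P2.a,P2.b)
SC (9): <0 0 0 0>, <0 0 0 2>, <0 0 2 2>, <0 2 0 0>, <0 2 0 2>, <0 2 2 2>, <2 2 0 0>, <2 2 0 2>, <2 2 2 2>
TSO (9): <0 0 0 0>, <0 0 0 2>, <0 0 2 2>, <0 2 0 0>, <0 2 0 2>, <0 2 2 2>, <2 2 0 0>, <2 2 0 2>, <2 2 2 2>
PSO (12): <0 0 0 0>, <0 0 0 2>, <0 0 2 0>, <0 0 2 2>, <0 2 0 0>, <0 2 0 2>, <0 2 2 0>, <0 2 2 2>, <2 2 0 0>, <2 2 0 2>, <2 2 2 0>, <2 2 2 2>
target <0 0 2 0> ∈ {PSO}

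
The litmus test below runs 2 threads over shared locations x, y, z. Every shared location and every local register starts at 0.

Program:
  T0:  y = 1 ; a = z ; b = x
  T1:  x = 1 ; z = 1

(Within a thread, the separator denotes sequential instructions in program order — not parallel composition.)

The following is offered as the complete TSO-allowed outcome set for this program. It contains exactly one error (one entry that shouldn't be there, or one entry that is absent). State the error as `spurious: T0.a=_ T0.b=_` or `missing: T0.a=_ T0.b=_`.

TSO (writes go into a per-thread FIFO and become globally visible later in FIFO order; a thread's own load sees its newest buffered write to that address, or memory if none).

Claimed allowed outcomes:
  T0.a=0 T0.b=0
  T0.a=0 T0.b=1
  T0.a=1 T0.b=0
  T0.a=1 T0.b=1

spurious: T0.a=1 T0.b=0

outcome vector order: (T0.a,T0.b)
TSO (3): 00, 01, 11
claimed∖TSO = {10}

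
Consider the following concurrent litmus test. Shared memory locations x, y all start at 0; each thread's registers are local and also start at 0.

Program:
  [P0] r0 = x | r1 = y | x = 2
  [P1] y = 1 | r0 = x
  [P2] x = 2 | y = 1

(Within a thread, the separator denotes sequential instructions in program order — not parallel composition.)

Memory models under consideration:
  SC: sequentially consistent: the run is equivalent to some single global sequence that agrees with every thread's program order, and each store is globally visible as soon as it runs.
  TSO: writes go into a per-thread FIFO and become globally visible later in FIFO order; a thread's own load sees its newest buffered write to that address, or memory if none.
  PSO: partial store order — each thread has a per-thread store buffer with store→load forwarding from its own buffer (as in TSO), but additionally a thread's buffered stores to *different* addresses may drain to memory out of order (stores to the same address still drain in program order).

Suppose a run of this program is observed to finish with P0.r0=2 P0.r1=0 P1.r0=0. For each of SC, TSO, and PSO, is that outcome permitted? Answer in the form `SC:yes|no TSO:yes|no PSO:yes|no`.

outcome vector order: (P0.r0,P0.r1,P1.r0)
SC (7): 0/0/0 0/0/2 0/1/0 0/1/2 2/0/2 2/1/0 2/1/2
TSO (8): 0/0/0 0/0/2 0/1/0 0/1/2 2/0/0 2/0/2 2/1/0 2/1/2
PSO (8): 0/0/0 0/0/2 0/1/0 0/1/2 2/0/0 2/0/2 2/1/0 2/1/2
target 2/0/0 ∈ {TSO,PSO}

SC:no TSO:yes PSO:yes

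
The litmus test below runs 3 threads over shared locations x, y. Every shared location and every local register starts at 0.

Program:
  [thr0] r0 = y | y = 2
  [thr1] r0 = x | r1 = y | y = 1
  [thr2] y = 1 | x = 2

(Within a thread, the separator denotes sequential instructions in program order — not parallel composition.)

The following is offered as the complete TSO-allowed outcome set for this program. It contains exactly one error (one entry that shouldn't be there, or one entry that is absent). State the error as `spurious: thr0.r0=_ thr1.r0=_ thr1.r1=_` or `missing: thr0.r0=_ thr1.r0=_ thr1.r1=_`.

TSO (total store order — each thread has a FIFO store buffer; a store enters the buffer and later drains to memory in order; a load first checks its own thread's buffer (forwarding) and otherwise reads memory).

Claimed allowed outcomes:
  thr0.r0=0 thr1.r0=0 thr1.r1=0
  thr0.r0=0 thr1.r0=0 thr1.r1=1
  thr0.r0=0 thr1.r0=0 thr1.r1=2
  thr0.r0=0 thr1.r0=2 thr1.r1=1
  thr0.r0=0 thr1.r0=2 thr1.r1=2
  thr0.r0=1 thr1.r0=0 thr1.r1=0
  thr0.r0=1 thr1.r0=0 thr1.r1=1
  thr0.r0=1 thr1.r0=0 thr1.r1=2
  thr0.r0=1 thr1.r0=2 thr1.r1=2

outcome vector order: (thr0.r0,thr1.r0,thr1.r1)
TSO (10): <0 0 0> <0 0 1> <0 0 2> <0 2 1> <0 2 2> <1 0 0> <1 0 1> <1 0 2> <1 2 1> <1 2 2>
TSO∖claimed = {<1 2 1>}

missing: thr0.r0=1 thr1.r0=2 thr1.r1=1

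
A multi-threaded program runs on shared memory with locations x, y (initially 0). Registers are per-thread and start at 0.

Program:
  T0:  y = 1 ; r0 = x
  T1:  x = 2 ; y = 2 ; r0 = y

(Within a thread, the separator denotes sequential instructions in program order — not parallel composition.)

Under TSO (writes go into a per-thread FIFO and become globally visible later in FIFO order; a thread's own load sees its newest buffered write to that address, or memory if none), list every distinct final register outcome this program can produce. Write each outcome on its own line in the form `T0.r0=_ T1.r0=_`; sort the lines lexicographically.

outcome vector order: (T0.r0,T1.r0)
|TSO outcomes| = 4

T0.r0=0 T1.r0=1
T0.r0=0 T1.r0=2
T0.r0=2 T1.r0=1
T0.r0=2 T1.r0=2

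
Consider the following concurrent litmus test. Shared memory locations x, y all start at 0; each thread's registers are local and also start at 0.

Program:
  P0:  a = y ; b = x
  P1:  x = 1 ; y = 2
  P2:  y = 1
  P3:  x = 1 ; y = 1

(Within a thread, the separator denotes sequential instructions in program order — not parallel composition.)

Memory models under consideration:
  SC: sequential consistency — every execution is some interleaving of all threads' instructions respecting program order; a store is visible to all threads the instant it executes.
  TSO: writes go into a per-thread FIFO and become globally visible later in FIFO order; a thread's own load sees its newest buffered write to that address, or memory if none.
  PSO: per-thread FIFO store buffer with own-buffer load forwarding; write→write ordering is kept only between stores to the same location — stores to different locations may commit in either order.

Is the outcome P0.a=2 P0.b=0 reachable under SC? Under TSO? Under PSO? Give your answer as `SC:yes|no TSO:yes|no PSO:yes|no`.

SC:no TSO:no PSO:yes

outcome vector order: (P0.a,P0.b)
under SC → 0/0 0/1 1/0 1/1 2/1
under TSO → 0/0 0/1 1/0 1/1 2/1
under PSO → 0/0 0/1 1/0 1/1 2/0 2/1
target 2/0 ∈ {PSO}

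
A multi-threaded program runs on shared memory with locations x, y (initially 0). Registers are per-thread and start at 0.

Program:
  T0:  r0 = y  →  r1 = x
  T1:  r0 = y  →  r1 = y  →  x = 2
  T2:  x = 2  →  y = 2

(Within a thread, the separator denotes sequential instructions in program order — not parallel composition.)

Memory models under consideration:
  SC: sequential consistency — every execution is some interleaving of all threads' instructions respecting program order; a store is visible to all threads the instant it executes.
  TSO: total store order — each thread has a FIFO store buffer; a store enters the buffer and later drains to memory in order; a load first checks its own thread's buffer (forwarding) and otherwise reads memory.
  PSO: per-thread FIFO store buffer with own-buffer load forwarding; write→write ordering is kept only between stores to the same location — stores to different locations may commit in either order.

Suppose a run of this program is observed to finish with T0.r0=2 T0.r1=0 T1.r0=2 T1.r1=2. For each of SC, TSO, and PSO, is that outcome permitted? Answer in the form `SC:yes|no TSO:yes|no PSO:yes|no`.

SC:no TSO:no PSO:yes

outcome vector order: (T0.r0,T0.r1,T1.r0,T1.r1)
SC: 9 outcomes — {0/0/0/0 0/0/0/2 0/0/2/2 0/2/0/0 0/2/0/2 0/2/2/2 2/2/0/0 2/2/0/2 2/2/2/2}
TSO: 9 outcomes — {0/0/0/0 0/0/0/2 0/0/2/2 0/2/0/0 0/2/0/2 0/2/2/2 2/2/0/0 2/2/0/2 2/2/2/2}
PSO: 12 outcomes — {0/0/0/0 0/0/0/2 0/0/2/2 0/2/0/0 0/2/0/2 0/2/2/2 2/0/0/0 2/0/0/2 2/0/2/2 2/2/0/0 2/2/0/2 2/2/2/2}
target 2/0/2/2 ∈ {PSO}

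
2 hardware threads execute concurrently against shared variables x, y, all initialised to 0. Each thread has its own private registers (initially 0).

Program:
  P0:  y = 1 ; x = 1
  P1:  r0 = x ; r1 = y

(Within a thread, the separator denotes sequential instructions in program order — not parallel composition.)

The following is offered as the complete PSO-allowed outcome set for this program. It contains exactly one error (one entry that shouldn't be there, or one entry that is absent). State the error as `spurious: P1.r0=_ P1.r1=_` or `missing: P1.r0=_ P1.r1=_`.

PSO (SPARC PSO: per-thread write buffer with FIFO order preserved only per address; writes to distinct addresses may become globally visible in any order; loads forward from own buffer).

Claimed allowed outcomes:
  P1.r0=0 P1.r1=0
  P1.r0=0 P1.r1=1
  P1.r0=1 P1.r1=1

outcome vector order: (P1.r0,P1.r1)
PSO (4): (0,0), (0,1), (1,0), (1,1)
PSO∖claimed = {(1,0)}

missing: P1.r0=1 P1.r1=0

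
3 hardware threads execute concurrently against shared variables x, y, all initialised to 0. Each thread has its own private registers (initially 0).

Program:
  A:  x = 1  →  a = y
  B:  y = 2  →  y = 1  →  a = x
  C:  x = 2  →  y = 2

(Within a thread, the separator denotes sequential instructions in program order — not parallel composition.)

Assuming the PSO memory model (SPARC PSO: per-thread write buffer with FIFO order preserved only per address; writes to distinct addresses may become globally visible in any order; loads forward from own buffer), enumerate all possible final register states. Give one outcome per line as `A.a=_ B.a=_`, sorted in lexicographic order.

A.a=0 B.a=0
A.a=0 B.a=1
A.a=0 B.a=2
A.a=1 B.a=0
A.a=1 B.a=1
A.a=1 B.a=2
A.a=2 B.a=0
A.a=2 B.a=1
A.a=2 B.a=2

outcome vector order: (A.a,B.a)
|PSO outcomes| = 9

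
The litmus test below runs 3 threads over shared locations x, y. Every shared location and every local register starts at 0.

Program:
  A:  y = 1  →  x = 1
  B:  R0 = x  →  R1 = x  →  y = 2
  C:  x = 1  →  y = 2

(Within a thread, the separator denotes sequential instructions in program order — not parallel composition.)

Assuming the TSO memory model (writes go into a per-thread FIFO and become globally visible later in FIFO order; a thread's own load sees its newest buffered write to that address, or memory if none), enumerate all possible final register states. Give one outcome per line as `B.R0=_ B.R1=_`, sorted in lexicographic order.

outcome vector order: (B.R0,B.R1)
|TSO outcomes| = 3

B.R0=0 B.R1=0
B.R0=0 B.R1=1
B.R0=1 B.R1=1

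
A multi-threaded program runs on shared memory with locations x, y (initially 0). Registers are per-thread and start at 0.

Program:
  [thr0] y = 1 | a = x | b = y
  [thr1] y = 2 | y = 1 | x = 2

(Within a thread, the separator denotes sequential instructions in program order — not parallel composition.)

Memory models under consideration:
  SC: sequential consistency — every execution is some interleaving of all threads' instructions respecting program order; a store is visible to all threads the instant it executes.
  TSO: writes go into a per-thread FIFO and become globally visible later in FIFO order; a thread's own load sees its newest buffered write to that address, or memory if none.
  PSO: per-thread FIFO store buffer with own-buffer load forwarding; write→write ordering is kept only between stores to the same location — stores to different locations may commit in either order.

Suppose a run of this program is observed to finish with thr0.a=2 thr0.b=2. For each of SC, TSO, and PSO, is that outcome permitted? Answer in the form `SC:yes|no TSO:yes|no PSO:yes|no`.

outcome vector order: (thr0.a,thr0.b)
under SC → 0/1, 0/2, 2/1
under TSO → 0/1, 0/2, 2/1
under PSO → 0/1, 0/2, 2/1, 2/2
target 2/2 ∈ {PSO}

SC:no TSO:no PSO:yes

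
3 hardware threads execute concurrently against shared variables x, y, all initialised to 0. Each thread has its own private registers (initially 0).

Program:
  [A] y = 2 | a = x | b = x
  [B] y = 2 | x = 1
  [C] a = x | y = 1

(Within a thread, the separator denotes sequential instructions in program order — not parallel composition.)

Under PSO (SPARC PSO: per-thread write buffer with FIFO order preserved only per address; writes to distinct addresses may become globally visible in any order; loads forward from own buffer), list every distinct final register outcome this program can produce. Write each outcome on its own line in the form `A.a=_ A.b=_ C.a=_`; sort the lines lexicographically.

A.a=0 A.b=0 C.a=0
A.a=0 A.b=0 C.a=1
A.a=0 A.b=1 C.a=0
A.a=0 A.b=1 C.a=1
A.a=1 A.b=1 C.a=0
A.a=1 A.b=1 C.a=1

outcome vector order: (A.a,A.b,C.a)
|PSO outcomes| = 6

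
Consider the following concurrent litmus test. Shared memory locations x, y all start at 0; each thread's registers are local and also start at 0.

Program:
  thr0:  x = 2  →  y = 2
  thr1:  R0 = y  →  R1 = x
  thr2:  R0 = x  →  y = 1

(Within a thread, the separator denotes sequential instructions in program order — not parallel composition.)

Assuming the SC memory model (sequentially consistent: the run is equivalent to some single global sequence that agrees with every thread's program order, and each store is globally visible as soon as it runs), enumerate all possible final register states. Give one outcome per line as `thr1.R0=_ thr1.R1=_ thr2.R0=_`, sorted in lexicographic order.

outcome vector order: (thr1.R0,thr1.R1,thr2.R0)
|SC outcomes| = 9

thr1.R0=0 thr1.R1=0 thr2.R0=0
thr1.R0=0 thr1.R1=0 thr2.R0=2
thr1.R0=0 thr1.R1=2 thr2.R0=0
thr1.R0=0 thr1.R1=2 thr2.R0=2
thr1.R0=1 thr1.R1=0 thr2.R0=0
thr1.R0=1 thr1.R1=2 thr2.R0=0
thr1.R0=1 thr1.R1=2 thr2.R0=2
thr1.R0=2 thr1.R1=2 thr2.R0=0
thr1.R0=2 thr1.R1=2 thr2.R0=2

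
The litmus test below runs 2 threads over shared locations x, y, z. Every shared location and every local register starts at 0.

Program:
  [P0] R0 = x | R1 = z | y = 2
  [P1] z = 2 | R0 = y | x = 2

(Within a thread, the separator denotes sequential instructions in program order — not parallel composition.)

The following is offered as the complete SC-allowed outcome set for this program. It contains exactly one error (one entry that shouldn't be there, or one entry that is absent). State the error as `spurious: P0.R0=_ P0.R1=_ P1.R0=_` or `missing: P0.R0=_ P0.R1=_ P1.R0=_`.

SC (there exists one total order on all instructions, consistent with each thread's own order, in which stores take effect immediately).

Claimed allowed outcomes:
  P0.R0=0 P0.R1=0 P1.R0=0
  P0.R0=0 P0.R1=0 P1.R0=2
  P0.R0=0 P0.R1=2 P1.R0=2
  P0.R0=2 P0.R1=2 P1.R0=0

outcome vector order: (P0.R0,P0.R1,P1.R0)
SC: 5 outcomes — {000, 002, 020, 022, 220}
SC∖claimed = {020}

missing: P0.R0=0 P0.R1=2 P1.R0=0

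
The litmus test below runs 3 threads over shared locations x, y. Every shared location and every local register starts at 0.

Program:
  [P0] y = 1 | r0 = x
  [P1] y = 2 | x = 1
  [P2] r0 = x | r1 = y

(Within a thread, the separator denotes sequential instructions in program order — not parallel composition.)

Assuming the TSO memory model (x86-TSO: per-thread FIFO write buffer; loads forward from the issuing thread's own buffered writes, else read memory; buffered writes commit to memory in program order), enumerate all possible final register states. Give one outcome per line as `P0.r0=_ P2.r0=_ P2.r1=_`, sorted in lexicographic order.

P0.r0=0 P2.r0=0 P2.r1=0
P0.r0=0 P2.r0=0 P2.r1=1
P0.r0=0 P2.r0=0 P2.r1=2
P0.r0=0 P2.r0=1 P2.r1=1
P0.r0=0 P2.r0=1 P2.r1=2
P0.r0=1 P2.r0=0 P2.r1=0
P0.r0=1 P2.r0=0 P2.r1=1
P0.r0=1 P2.r0=0 P2.r1=2
P0.r0=1 P2.r0=1 P2.r1=1
P0.r0=1 P2.r0=1 P2.r1=2

outcome vector order: (P0.r0,P2.r0,P2.r1)
|TSO outcomes| = 10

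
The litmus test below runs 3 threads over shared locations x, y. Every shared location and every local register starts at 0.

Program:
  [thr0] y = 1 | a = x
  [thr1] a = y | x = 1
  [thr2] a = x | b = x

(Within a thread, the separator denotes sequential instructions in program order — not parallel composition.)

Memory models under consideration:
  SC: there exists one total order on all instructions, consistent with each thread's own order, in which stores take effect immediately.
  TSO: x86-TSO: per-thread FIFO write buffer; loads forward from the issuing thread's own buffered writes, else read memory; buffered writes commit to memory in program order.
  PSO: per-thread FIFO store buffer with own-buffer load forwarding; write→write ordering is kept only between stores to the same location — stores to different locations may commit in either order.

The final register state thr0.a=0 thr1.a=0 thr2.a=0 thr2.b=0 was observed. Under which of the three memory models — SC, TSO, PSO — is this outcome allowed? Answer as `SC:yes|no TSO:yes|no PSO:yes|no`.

SC:yes TSO:yes PSO:yes

outcome vector order: (thr0.a,thr1.a,thr2.a,thr2.b)
[SC] allowed = {<0 0 0 0>, <0 0 0 1>, <0 0 1 1>, <0 1 0 0>, <0 1 0 1>, <0 1 1 1>, <1 0 0 0>, <1 0 0 1>, <1 0 1 1>, <1 1 0 0>, <1 1 0 1>, <1 1 1 1>}
[TSO] allowed = {<0 0 0 0>, <0 0 0 1>, <0 0 1 1>, <0 1 0 0>, <0 1 0 1>, <0 1 1 1>, <1 0 0 0>, <1 0 0 1>, <1 0 1 1>, <1 1 0 0>, <1 1 0 1>, <1 1 1 1>}
[PSO] allowed = {<0 0 0 0>, <0 0 0 1>, <0 0 1 1>, <0 1 0 0>, <0 1 0 1>, <0 1 1 1>, <1 0 0 0>, <1 0 0 1>, <1 0 1 1>, <1 1 0 0>, <1 1 0 1>, <1 1 1 1>}
target <0 0 0 0> ∈ {SC,TSO,PSO}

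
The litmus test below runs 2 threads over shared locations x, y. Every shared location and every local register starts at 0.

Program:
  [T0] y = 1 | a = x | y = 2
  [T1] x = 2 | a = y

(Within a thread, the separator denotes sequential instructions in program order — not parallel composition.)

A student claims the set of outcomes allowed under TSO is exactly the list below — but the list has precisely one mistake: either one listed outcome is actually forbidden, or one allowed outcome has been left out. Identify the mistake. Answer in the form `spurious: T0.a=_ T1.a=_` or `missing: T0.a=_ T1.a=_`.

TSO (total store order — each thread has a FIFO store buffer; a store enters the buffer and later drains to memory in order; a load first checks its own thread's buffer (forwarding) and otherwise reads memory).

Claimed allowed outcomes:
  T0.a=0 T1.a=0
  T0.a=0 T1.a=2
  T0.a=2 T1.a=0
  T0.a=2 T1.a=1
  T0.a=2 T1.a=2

outcome vector order: (T0.a,T1.a)
[TSO] allowed = {<0 0> <0 1> <0 2> <2 0> <2 1> <2 2>}
TSO∖claimed = {<0 1>}

missing: T0.a=0 T1.a=1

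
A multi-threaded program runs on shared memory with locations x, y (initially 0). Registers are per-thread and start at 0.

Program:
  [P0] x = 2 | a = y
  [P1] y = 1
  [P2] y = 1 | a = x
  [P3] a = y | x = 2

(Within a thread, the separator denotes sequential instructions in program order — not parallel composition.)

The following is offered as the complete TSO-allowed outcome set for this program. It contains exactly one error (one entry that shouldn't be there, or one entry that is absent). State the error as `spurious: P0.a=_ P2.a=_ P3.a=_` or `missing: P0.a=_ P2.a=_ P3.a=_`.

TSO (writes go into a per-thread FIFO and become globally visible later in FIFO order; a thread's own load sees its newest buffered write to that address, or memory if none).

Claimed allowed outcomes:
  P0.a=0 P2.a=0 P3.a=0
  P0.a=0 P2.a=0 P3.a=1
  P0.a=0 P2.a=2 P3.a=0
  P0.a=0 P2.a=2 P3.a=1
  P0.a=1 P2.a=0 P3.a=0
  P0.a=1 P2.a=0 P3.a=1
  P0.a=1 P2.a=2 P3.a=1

missing: P0.a=1 P2.a=2 P3.a=0

outcome vector order: (P0.a,P2.a,P3.a)
TSO: 8 outcomes — {000; 001; 020; 021; 100; 101; 120; 121}
TSO∖claimed = {120}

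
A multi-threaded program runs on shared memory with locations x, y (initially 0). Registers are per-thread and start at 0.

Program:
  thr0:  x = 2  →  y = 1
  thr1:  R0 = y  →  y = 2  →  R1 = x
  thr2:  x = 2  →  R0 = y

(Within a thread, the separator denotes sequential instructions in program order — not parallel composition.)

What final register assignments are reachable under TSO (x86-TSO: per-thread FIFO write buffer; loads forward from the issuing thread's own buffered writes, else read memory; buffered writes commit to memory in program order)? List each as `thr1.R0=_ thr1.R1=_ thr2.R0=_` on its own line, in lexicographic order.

thr1.R0=0 thr1.R1=0 thr2.R0=0
thr1.R0=0 thr1.R1=0 thr2.R0=1
thr1.R0=0 thr1.R1=0 thr2.R0=2
thr1.R0=0 thr1.R1=2 thr2.R0=0
thr1.R0=0 thr1.R1=2 thr2.R0=1
thr1.R0=0 thr1.R1=2 thr2.R0=2
thr1.R0=1 thr1.R1=2 thr2.R0=0
thr1.R0=1 thr1.R1=2 thr2.R0=1
thr1.R0=1 thr1.R1=2 thr2.R0=2

outcome vector order: (thr1.R0,thr1.R1,thr2.R0)
|TSO outcomes| = 9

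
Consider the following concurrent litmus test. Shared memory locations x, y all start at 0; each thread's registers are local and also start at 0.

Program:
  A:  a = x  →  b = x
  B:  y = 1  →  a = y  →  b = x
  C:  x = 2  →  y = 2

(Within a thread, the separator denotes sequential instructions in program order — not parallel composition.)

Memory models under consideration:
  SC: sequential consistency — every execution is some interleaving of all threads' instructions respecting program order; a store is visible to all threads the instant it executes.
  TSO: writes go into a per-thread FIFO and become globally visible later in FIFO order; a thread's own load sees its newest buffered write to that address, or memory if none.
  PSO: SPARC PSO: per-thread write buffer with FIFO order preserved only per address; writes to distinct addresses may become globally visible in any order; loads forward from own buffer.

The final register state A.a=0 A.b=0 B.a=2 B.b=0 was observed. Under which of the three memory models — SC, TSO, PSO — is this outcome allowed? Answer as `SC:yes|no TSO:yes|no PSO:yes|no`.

outcome vector order: (A.a,A.b,B.a,B.b)
under SC → (0,0,1,0); (0,0,1,2); (0,0,2,2); (0,2,1,0); (0,2,1,2); (0,2,2,2); (2,2,1,0); (2,2,1,2); (2,2,2,2)
under TSO → (0,0,1,0); (0,0,1,2); (0,0,2,2); (0,2,1,0); (0,2,1,2); (0,2,2,2); (2,2,1,0); (2,2,1,2); (2,2,2,2)
under PSO → (0,0,1,0); (0,0,1,2); (0,0,2,0); (0,0,2,2); (0,2,1,0); (0,2,1,2); (0,2,2,0); (0,2,2,2); (2,2,1,0); (2,2,1,2); (2,2,2,0); (2,2,2,2)
target (0,0,2,0) ∈ {PSO}

SC:no TSO:no PSO:yes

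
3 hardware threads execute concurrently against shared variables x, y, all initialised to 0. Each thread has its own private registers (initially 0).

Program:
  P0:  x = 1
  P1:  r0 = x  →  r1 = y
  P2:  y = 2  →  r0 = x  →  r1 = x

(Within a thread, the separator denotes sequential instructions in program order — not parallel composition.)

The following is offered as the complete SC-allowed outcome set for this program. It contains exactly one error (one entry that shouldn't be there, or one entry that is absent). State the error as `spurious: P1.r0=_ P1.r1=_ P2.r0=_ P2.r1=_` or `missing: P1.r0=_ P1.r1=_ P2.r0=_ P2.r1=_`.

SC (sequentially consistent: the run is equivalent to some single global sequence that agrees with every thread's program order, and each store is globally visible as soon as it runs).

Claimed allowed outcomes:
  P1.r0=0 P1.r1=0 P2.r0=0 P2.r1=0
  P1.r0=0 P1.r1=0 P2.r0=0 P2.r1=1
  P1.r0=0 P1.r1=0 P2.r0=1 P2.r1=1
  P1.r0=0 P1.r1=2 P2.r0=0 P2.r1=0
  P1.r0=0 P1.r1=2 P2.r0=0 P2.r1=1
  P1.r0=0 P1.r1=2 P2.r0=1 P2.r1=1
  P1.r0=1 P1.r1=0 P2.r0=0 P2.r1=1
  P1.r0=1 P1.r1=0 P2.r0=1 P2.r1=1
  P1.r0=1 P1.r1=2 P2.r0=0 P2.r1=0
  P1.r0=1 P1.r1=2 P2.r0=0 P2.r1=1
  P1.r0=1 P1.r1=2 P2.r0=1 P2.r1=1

spurious: P1.r0=1 P1.r1=0 P2.r0=0 P2.r1=1

outcome vector order: (P1.r0,P1.r1,P2.r0,P2.r1)
SC (10): 0/0/0/0; 0/0/0/1; 0/0/1/1; 0/2/0/0; 0/2/0/1; 0/2/1/1; 1/0/1/1; 1/2/0/0; 1/2/0/1; 1/2/1/1
claimed∖SC = {1/0/0/1}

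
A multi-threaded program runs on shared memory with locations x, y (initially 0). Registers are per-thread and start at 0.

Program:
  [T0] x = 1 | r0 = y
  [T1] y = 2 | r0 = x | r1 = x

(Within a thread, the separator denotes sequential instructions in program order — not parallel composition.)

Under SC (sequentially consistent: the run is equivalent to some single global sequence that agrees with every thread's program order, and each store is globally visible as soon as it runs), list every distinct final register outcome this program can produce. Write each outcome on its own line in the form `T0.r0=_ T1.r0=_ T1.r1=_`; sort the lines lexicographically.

T0.r0=0 T1.r0=1 T1.r1=1
T0.r0=2 T1.r0=0 T1.r1=0
T0.r0=2 T1.r0=0 T1.r1=1
T0.r0=2 T1.r0=1 T1.r1=1

outcome vector order: (T0.r0,T1.r0,T1.r1)
|SC outcomes| = 4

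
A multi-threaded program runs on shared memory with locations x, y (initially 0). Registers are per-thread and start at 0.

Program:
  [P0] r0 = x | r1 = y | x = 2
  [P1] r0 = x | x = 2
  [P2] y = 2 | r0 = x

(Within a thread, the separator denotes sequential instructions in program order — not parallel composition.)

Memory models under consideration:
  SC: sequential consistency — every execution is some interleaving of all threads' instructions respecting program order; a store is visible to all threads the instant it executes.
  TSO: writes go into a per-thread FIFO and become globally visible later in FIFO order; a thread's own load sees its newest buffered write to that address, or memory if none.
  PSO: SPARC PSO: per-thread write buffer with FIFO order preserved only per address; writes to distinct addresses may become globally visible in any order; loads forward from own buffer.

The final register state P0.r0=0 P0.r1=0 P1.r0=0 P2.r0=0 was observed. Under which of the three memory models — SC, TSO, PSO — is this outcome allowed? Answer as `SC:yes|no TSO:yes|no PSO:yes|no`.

SC:yes TSO:yes PSO:yes

outcome vector order: (P0.r0,P0.r1,P1.r0,P2.r0)
[SC] allowed = {0000; 0002; 0020; 0022; 0200; 0202; 0220; 0222; 2002; 2200; 2202}
[TSO] allowed = {0000; 0002; 0020; 0022; 0200; 0202; 0220; 0222; 2000; 2002; 2200; 2202}
[PSO] allowed = {0000; 0002; 0020; 0022; 0200; 0202; 0220; 0222; 2000; 2002; 2200; 2202}
target 0000 ∈ {SC,TSO,PSO}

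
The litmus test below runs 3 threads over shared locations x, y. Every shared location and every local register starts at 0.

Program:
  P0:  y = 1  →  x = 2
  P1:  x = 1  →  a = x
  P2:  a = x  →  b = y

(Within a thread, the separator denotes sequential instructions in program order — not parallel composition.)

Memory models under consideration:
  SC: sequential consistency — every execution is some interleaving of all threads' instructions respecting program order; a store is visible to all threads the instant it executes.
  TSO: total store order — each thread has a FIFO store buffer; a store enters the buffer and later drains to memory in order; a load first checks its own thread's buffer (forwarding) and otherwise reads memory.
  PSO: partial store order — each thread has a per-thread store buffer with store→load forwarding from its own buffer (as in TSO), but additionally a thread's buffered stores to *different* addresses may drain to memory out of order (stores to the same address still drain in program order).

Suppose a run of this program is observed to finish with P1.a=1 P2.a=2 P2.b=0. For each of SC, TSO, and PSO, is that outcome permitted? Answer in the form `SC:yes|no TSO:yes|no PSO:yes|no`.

outcome vector order: (P1.a,P2.a,P2.b)
[SC] allowed = {100 101 110 111 121 200 201 210 211 221}
[TSO] allowed = {100 101 110 111 121 200 201 210 211 221}
[PSO] allowed = {100 101 110 111 120 121 200 201 210 211 220 221}
target 120 ∈ {PSO}

SC:no TSO:no PSO:yes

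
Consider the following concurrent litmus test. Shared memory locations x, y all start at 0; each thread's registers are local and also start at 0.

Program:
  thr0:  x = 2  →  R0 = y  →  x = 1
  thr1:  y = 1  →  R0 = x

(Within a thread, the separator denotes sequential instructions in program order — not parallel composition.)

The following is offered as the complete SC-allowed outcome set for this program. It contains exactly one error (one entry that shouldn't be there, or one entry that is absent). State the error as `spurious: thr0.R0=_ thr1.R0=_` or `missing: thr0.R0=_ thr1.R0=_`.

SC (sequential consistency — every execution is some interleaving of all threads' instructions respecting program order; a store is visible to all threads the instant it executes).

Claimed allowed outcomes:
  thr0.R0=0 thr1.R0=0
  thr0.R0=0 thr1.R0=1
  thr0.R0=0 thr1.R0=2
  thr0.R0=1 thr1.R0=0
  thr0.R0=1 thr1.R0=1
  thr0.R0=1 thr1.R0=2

outcome vector order: (thr0.R0,thr1.R0)
[SC] allowed = {<0 1> <0 2> <1 0> <1 1> <1 2>}
claimed∖SC = {<0 0>}

spurious: thr0.R0=0 thr1.R0=0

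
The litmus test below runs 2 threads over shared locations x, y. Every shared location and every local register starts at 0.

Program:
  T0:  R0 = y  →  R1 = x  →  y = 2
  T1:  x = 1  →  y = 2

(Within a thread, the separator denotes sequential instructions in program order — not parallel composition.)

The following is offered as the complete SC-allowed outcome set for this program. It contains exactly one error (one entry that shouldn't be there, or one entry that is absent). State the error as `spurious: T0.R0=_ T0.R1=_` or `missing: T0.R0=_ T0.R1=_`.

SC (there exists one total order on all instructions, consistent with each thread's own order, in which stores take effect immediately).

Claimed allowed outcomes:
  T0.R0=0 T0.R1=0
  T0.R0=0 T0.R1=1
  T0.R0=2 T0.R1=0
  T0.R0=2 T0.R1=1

outcome vector order: (T0.R0,T0.R1)
SC (3): 00 01 21
claimed∖SC = {20}

spurious: T0.R0=2 T0.R1=0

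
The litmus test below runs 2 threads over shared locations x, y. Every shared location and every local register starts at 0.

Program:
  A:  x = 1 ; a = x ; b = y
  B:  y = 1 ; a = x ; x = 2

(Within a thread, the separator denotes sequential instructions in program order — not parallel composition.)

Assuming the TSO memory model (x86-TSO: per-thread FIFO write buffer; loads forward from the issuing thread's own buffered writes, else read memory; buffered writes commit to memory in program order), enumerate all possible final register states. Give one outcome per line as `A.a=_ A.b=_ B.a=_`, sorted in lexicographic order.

A.a=1 A.b=0 B.a=0
A.a=1 A.b=0 B.a=1
A.a=1 A.b=1 B.a=0
A.a=1 A.b=1 B.a=1
A.a=2 A.b=1 B.a=0
A.a=2 A.b=1 B.a=1

outcome vector order: (A.a,A.b,B.a)
|TSO outcomes| = 6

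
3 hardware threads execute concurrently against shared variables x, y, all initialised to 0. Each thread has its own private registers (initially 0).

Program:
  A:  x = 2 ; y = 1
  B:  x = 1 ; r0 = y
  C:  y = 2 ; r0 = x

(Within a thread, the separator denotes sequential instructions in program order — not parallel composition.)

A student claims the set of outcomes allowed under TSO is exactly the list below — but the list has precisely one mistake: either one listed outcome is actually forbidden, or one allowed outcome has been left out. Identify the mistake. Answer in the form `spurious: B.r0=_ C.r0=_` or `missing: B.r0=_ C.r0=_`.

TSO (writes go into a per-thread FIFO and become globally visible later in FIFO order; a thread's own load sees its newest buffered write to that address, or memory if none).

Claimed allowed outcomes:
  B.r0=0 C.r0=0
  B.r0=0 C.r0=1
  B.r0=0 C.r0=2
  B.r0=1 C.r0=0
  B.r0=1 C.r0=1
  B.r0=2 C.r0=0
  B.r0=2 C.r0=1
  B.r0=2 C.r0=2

missing: B.r0=1 C.r0=2

outcome vector order: (B.r0,C.r0)
under TSO → 0/0; 0/1; 0/2; 1/0; 1/1; 1/2; 2/0; 2/1; 2/2
TSO∖claimed = {1/2}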